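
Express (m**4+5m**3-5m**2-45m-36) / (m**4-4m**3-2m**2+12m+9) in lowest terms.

(m**2+7m+12)/(m**2-2m-3)

By polynomial division,
  m**4+5m**3-5m**2-45m-36 = (m**4-4m**3-2m**2+12m+9) + (9m**3-3m**2-57m-45)
  m**4-4m**3-2m**2+12m+9 = ((1/9)m-11/27)(9m**3-3m**2-57m-45) + ((28/9)m**2-(56/9)m-28/3)
  9m**3-3m**2-57m-45 = ((81/28)m+135/28)((28/9)m**2-(56/9)m-28/3) + (0)
Last nonzero remainder: (28/9)m**2-(56/9)m-28/3. Dividing through by 28/9 gives the monic gcd m**2-2m-3.
Cancel m**2-2m-3 from numerator and denominator to get the reduced form.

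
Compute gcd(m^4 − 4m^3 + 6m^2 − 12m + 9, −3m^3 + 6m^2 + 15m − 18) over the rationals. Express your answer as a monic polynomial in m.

Euclidean algorithm in ℚ[m]:
  m^4 − 4m^3 + 6m^2 − 12m + 9 = (−(1/3)m + 2/3)(−3m^3 + 6m^2 + 15m − 18) + (7m^2 − 28m + 21)
  −3m^3 + 6m^2 + 15m − 18 = (−(3/7)m − 6/7)(7m^2 − 28m + 21) + (0)
Last nonzero remainder: 7m^2 − 28m + 21. Dividing through by 7 gives the monic gcd m^2 − 4m + 3.

m^2 − 4m + 3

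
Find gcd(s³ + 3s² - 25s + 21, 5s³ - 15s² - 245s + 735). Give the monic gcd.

By polynomial division,
  s³ + 3s² - 25s + 21 = (1/5)(5s³ - 15s² - 245s + 735) + (6s² + 24s - 126)
  5s³ - 15s² - 245s + 735 = ((5/6)s - 35/6)(6s² + 24s - 126) + (0)
Last nonzero remainder: 6s² + 24s - 126. Dividing through by 6 gives the monic gcd s² + 4s - 21.

s² + 4s - 21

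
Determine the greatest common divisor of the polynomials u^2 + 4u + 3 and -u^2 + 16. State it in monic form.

By polynomial division,
  u^2 + 4u + 3 = (-1)(-u^2 + 16) + (4u + 19)
  -u^2 + 16 = (-(1/4)u + 19/16)(4u + 19) + (-105/16)
  4u + 19 = (-(64/105)u - 304/105)(-105/16) + (0)
The last nonzero remainder is the constant -105/16, so the polynomials are coprime and gcd = 1.

1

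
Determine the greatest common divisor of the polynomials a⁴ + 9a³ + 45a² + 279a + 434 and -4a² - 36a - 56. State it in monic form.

a² + 9a + 14

Euclidean algorithm in ℚ[a]:
  a⁴ + 9a³ + 45a² + 279a + 434 = (-(1/4)a² - 31/4)(-4a² - 36a - 56) + (0)
Last nonzero remainder: -4a² - 36a - 56. Dividing through by -4 gives the monic gcd a² + 9a + 14.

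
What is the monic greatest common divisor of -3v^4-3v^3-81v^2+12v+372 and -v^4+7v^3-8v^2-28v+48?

Euclidean algorithm in ℚ[v]:
  -3v^4-3v^3-81v^2+12v+372 = (3)(-v^4+7v^3-8v^2-28v+48) + (-24v^3-57v^2+96v+228)
  -v^4+7v^3-8v^2-28v+48 = ((1/24)v-25/64)(-24v^3-57v^2+96v+228) + (-(2193/64)v^2+2193/16)
  -24v^3-57v^2+96v+228 = ((512/731)v+1216/731)(-(2193/64)v^2+2193/16) + (0)
Last nonzero remainder: -(2193/64)v^2+2193/16. Dividing through by -2193/64 gives the monic gcd v^2-4.

v^2-4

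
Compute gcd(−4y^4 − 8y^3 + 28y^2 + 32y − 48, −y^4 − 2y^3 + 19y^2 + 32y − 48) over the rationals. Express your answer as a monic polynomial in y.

By polynomial division,
  −4y^4 − 8y^3 + 28y^2 + 32y − 48 = (4)(−y^4 − 2y^3 + 19y^2 + 32y − 48) + (−48y^2 − 96y + 144)
  −y^4 − 2y^3 + 19y^2 + 32y − 48 = ((1/48)y^2 − 1/3)(−48y^2 − 96y + 144) + (0)
Last nonzero remainder: −48y^2 − 96y + 144. Dividing through by −48 gives the monic gcd y^2 + 2y − 3.

y^2 + 2y − 3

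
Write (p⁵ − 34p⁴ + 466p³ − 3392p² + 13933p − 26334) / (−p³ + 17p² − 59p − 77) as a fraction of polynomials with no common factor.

(−p³ + 16p² − 101p + 342)/(p + 1)

Repeated division with remainder:
  p⁵ − 34p⁴ + 466p³ − 3392p² + 13933p − 26334 = (−p² + 17p − 118)(−p³ + 17p² − 59p − 77) + (−460p² + 8280p − 35420)
  −p³ + 17p² − 59p − 77 = ((1/460)p + 1/460)(−460p² + 8280p − 35420) + (0)
Last nonzero remainder: −460p² + 8280p − 35420. Dividing through by −460 gives the monic gcd p² − 18p + 77.
Cancel p² − 18p + 77 from numerator and denominator to get the reduced form.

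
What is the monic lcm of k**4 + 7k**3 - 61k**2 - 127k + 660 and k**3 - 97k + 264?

Repeated division with remainder:
  k**4 + 7k**3 - 61k**2 - 127k + 660 = (k + 7)(k**3 - 97k + 264) + (36k**2 + 288k - 1188)
  k**3 - 97k + 264 = ((1/36)k - 2/9)(36k**2 + 288k - 1188) + (0)
Last nonzero remainder: 36k**2 + 288k - 1188. Dividing through by 36 gives the monic gcd k**2 + 8k - 33.
Then lcm(f, g) = f·g / gcd(f, g); expanding and making the result monic gives the answer.

k**5 - k**4 - 117k**3 + 361k**2 + 1676k - 5280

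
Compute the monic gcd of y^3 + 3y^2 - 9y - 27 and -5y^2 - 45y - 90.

y + 3

Apply the Euclidean algorithm:
  y^3 + 3y^2 - 9y - 27 = (-(1/5)y + 6/5)(-5y^2 - 45y - 90) + (27y + 81)
  -5y^2 - 45y - 90 = (-(5/27)y - 10/9)(27y + 81) + (0)
Last nonzero remainder: 27y + 81. Dividing through by 27 gives the monic gcd y + 3.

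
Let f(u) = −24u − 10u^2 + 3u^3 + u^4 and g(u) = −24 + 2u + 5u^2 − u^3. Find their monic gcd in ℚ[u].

Apply the Euclidean algorithm:
  u^4 + 3u^3 − 10u^2 − 24u = (−u − 8)(−u^3 + 5u^2 + 2u − 24) + (32u^2 − 32u − 192)
  −u^3 + 5u^2 + 2u − 24 = (−(1/32)u + 1/8)(32u^2 − 32u − 192) + (0)
Last nonzero remainder: 32u^2 − 32u − 192. Dividing through by 32 gives the monic gcd u^2 − u − 6.

−6 − u + u^2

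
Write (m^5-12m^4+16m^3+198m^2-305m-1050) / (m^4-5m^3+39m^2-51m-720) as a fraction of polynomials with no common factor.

Euclidean algorithm in ℚ[m]:
  m^5-12m^4+16m^3+198m^2-305m-1050 = (m-7)(m^4-5m^3+39m^2-51m-720) + (-58m^3+522m^2+58m-6090)
  m^4-5m^3+39m^2-51m-720 = (-(1/58)m-2/29)(-58m^3+522m^2+58m-6090) + (76m^2-152m-1140)
  -58m^3+522m^2+58m-6090 = (-(29/38)m+203/38)(76m^2-152m-1140) + (0)
Last nonzero remainder: 76m^2-152m-1140. Dividing through by 76 gives the monic gcd m^2-2m-15.
Cancel m^2-2m-15 from numerator and denominator to get the reduced form.

(m^3-10m^2+11m+70)/(m^2-3m+48)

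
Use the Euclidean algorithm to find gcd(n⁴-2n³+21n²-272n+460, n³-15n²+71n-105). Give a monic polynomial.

Apply the Euclidean algorithm:
  n⁴-2n³+21n²-272n+460 = (n+13)(n³-15n²+71n-105) + (145n²-1090n+1825)
  n³-15n²+71n-105 = ((1/145)n-217/4205)(145n²-1090n+1825) + ((1820/841)n-9100/841)
  145n²-1090n+1825 = ((24389/364)n-61393/364)((1820/841)n-9100/841) + (0)
Last nonzero remainder: (1820/841)n-9100/841. Dividing through by 1820/841 gives the monic gcd n-5.

n-5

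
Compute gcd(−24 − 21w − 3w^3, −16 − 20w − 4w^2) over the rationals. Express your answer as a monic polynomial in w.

Repeated division with remainder:
  −3w^3 − 21w − 24 = ((3/4)w − 15/4)(−4w^2 − 20w − 16) + (−84w − 84)
  −4w^2 − 20w − 16 = ((1/21)w + 4/21)(−84w − 84) + (0)
Last nonzero remainder: −84w − 84. Dividing through by −84 gives the monic gcd w + 1.

1 + w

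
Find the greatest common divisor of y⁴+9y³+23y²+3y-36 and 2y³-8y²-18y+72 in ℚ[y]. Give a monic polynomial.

y+3

Repeated division with remainder:
  y⁴+9y³+23y²+3y-36 = ((1/2)y+13/2)(2y³-8y²-18y+72) + (84y²+84y-504)
  2y³-8y²-18y+72 = ((1/42)y-5/42)(84y²+84y-504) + (4y+12)
  84y²+84y-504 = (21y-42)(4y+12) + (0)
Last nonzero remainder: 4y+12. Dividing through by 4 gives the monic gcd y+3.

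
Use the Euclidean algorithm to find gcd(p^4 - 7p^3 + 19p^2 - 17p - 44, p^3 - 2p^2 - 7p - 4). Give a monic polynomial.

p^2 - 3p - 4

By polynomial division,
  p^4 - 7p^3 + 19p^2 - 17p - 44 = (p - 5)(p^3 - 2p^2 - 7p - 4) + (16p^2 - 48p - 64)
  p^3 - 2p^2 - 7p - 4 = ((1/16)p + 1/16)(16p^2 - 48p - 64) + (0)
Last nonzero remainder: 16p^2 - 48p - 64. Dividing through by 16 gives the monic gcd p^2 - 3p - 4.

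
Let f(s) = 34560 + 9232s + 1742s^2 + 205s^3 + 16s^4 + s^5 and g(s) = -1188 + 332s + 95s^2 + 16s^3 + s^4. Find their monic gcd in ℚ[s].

54 + 7s + s^2

Apply the Euclidean algorithm:
  s^5 + 16s^4 + 205s^3 + 1742s^2 + 9232s + 34560 = (s)(s^4 + 16s^3 + 95s^2 + 332s - 1188) + (110s^3 + 1410s^2 + 10420s + 34560)
  s^4 + 16s^3 + 95s^2 + 332s - 1188 = ((1/110)s + 7/242)(110s^3 + 1410s^2 + 10420s + 34560) + (-(4902/121)s^2 - (34314/121)s - 264708/121)
  110s^3 + 1410s^2 + 10420s + 34560 = (-(6655/2451)s - 38720/2451)(-(4902/121)s^2 - (34314/121)s - 264708/121) + (0)
Last nonzero remainder: -(4902/121)s^2 - (34314/121)s - 264708/121. Dividing through by -4902/121 gives the monic gcd s^2 + 7s + 54.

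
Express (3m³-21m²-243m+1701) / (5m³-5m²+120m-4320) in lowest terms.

(3m²+6m-189)/(5m²+40m+480)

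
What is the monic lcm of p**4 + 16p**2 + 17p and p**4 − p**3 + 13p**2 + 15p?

p**6 − 2p**5 + 31p**4 − 15p**3 + 206p**2 + 255p

Repeated division with remainder:
  p**4 + 16p**2 + 17p = (p**4 − p**3 + 13p**2 + 15p) + (p**3 + 3p**2 + 2p)
  p**4 − p**3 + 13p**2 + 15p = (p − 4)(p**3 + 3p**2 + 2p) + (23p**2 + 23p)
  p**3 + 3p**2 + 2p = ((1/23)p + 2/23)(23p**2 + 23p) + (0)
Last nonzero remainder: 23p**2 + 23p. Dividing through by 23 gives the monic gcd p**2 + p.
Then lcm(f, g) = f·g / gcd(f, g); expanding and making the result monic gives the answer.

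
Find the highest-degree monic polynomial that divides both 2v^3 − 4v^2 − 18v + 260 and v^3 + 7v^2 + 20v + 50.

By polynomial division,
  2v^3 − 4v^2 − 18v + 260 = (2)(v^3 + 7v^2 + 20v + 50) + (−18v^2 − 58v + 160)
  v^3 + 7v^2 + 20v + 50 = (−(1/18)v − 17/81)(−18v^2 − 58v + 160) + ((1354/81)v + 6770/81)
  −18v^2 − 58v + 160 = (−(729/677)v + 1296/677)((1354/81)v + 6770/81) + (0)
Last nonzero remainder: (1354/81)v + 6770/81. Dividing through by 1354/81 gives the monic gcd v + 5.

v + 5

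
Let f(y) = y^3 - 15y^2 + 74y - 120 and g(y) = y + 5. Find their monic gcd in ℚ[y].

1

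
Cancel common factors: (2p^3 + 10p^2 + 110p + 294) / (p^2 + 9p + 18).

By polynomial division,
  2p^3 + 10p^2 + 110p + 294 = (2p − 8)(p^2 + 9p + 18) + (146p + 438)
  p^2 + 9p + 18 = ((1/146)p + 3/73)(146p + 438) + (0)
Last nonzero remainder: 146p + 438. Dividing through by 146 gives the monic gcd p + 3.
Cancel p + 3 from numerator and denominator to get the reduced form.

(2p^2 + 4p + 98)/(p + 6)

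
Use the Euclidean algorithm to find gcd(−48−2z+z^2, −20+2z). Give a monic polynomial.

1

Repeated division with remainder:
  z^2−2z−48 = ((1/2)z+4)(2z−20) + (32)
  2z−20 = ((1/16)z−5/8)(32) + (0)
The last nonzero remainder is the constant 32, so the polynomials are coprime and gcd = 1.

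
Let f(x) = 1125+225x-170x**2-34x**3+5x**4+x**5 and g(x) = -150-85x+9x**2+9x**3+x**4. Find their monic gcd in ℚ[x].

-75-5x+7x**2+x**3

By polynomial division,
  x**5+5x**4-34x**3-170x**2+225x+1125 = (x-4)(x**4+9x**3+9x**2-85x-150) + (-7x**3-49x**2+35x+525)
  x**4+9x**3+9x**2-85x-150 = (-(1/7)x-2/7)(-7x**3-49x**2+35x+525) + (0)
Last nonzero remainder: -7x**3-49x**2+35x+525. Dividing through by -7 gives the monic gcd x**3+7x**2-5x-75.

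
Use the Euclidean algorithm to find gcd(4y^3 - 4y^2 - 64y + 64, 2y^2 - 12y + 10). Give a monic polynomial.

y - 1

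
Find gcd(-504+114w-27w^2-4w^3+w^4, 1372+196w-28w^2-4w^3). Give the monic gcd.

Apply the Euclidean algorithm:
  w^4-4w^3-27w^2+114w-504 = (-(1/4)w+11/4)(-4w^3-28w^2+196w+1372) + (99w^2-82w-4277)
  -4w^3-28w^2+196w+1372 = (-(4/99)w-3100/9801)(99w^2-82w-4277) + (-(26896/9801)w+188272/9801)
  99w^2-82w-4277 = (-(970299/26896)w-5988411/26896)(-(26896/9801)w+188272/9801) + (0)
Last nonzero remainder: -(26896/9801)w+188272/9801. Dividing through by -26896/9801 gives the monic gcd w-7.

-7+w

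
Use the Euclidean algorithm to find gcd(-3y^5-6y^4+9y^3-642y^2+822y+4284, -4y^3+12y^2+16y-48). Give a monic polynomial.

Repeated division with remainder:
  -3y^5-6y^4+9y^3-642y^2+822y+4284 = ((3/4)y^2+(15/4)y+12)(-4y^3+12y^2+16y-48) + (-810y^2+810y+4860)
  -4y^3+12y^2+16y-48 = ((2/405)y-4/405)(-810y^2+810y+4860) + (0)
Last nonzero remainder: -810y^2+810y+4860. Dividing through by -810 gives the monic gcd y^2-y-6.

y^2-y-6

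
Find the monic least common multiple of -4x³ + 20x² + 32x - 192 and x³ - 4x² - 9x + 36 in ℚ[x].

x⁴ - 8x³ + 7x² + 72x - 144

Repeated division with remainder:
  -4x³ + 20x² + 32x - 192 = (-4)(x³ - 4x² - 9x + 36) + (4x² - 4x - 48)
  x³ - 4x² - 9x + 36 = ((1/4)x - 3/4)(4x² - 4x - 48) + (0)
Last nonzero remainder: 4x² - 4x - 48. Dividing through by 4 gives the monic gcd x² - x - 12.
Then lcm(f, g) = f·g / gcd(f, g); expanding and making the result monic gives the answer.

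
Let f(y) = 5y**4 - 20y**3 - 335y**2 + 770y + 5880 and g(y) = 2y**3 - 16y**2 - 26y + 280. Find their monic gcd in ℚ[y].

y**2 - 3y - 28

Apply the Euclidean algorithm:
  5y**4 - 20y**3 - 335y**2 + 770y + 5880 = ((5/2)y + 10)(2y**3 - 16y**2 - 26y + 280) + (-110y**2 + 330y + 3080)
  2y**3 - 16y**2 - 26y + 280 = (-(1/55)y + 1/11)(-110y**2 + 330y + 3080) + (0)
Last nonzero remainder: -110y**2 + 330y + 3080. Dividing through by -110 gives the monic gcd y**2 - 3y - 28.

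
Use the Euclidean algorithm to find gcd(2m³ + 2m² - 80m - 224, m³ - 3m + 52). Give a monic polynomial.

m + 4

Repeated division with remainder:
  2m³ + 2m² - 80m - 224 = (2)(m³ - 3m + 52) + (2m² - 74m - 328)
  m³ - 3m + 52 = ((1/2)m + 37/2)(2m² - 74m - 328) + (1530m + 6120)
  2m² - 74m - 328 = ((1/765)m - 41/765)(1530m + 6120) + (0)
Last nonzero remainder: 1530m + 6120. Dividing through by 1530 gives the monic gcd m + 4.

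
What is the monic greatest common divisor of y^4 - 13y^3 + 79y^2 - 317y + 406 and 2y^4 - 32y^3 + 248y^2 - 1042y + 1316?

Apply the Euclidean algorithm:
  y^4 - 13y^3 + 79y^2 - 317y + 406 = (1/2)(2y^4 - 32y^3 + 248y^2 - 1042y + 1316) + (3y^3 - 45y^2 + 204y - 252)
  2y^4 - 32y^3 + 248y^2 - 1042y + 1316 = ((2/3)y - 2/3)(3y^3 - 45y^2 + 204y - 252) + (82y^2 - 738y + 1148)
  3y^3 - 45y^2 + 204y - 252 = ((3/82)y - 9/41)(82y^2 - 738y + 1148) + (0)
Last nonzero remainder: 82y^2 - 738y + 1148. Dividing through by 82 gives the monic gcd y^2 - 9y + 14.

y^2 - 9y + 14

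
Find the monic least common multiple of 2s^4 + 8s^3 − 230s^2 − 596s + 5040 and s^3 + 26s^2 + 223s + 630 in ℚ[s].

Apply the Euclidean algorithm:
  2s^4 + 8s^3 − 230s^2 − 596s + 5040 = (2s − 44)(s^3 + 26s^2 + 223s + 630) + (468s^2 + 7956s + 32760)
  s^3 + 26s^2 + 223s + 630 = ((1/468)s + 1/52)(468s^2 + 7956s + 32760) + (0)
Last nonzero remainder: 468s^2 + 7956s + 32760. Dividing through by 468 gives the monic gcd s^2 + 17s + 70.
Then lcm(f, g) = f·g / gcd(f, g); expanding and making the result monic gives the answer.

s^5 + 13s^4 − 79s^3 − 1333s^2 − 162s + 22680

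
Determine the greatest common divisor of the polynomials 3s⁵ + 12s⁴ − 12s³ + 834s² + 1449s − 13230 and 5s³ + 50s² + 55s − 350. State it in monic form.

s² + 12s + 35

By polynomial division,
  3s⁵ + 12s⁴ − 12s³ + 834s² + 1449s − 13230 = ((3/5)s² − (18/5)s + 27)(5s³ + 50s² + 55s − 350) + (−108s² − 1296s − 3780)
  5s³ + 50s² + 55s − 350 = (−(5/108)s + 5/54)(−108s² − 1296s − 3780) + (0)
Last nonzero remainder: −108s² − 1296s − 3780. Dividing through by −108 gives the monic gcd s² + 12s + 35.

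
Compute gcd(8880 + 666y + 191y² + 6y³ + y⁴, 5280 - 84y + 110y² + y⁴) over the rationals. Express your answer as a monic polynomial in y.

80 + 6y + y²

Repeated division with remainder:
  y⁴ + 6y³ + 191y² + 666y + 8880 = (y⁴ + 110y² - 84y + 5280) + (6y³ + 81y² + 750y + 3600)
  y⁴ + 110y² - 84y + 5280 = ((1/6)y - 9/4)(6y³ + 81y² + 750y + 3600) + ((669/4)y² + (2007/2)y + 13380)
  6y³ + 81y² + 750y + 3600 = ((8/223)y + 60/223)((669/4)y² + (2007/2)y + 13380) + (0)
Last nonzero remainder: (669/4)y² + (2007/2)y + 13380. Dividing through by 669/4 gives the monic gcd y² + 6y + 80.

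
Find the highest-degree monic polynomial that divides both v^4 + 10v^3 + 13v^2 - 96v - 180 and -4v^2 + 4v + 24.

Repeated division with remainder:
  v^4 + 10v^3 + 13v^2 - 96v - 180 = (-(1/4)v^2 - (11/4)v - 15/2)(-4v^2 + 4v + 24) + (0)
Last nonzero remainder: -4v^2 + 4v + 24. Dividing through by -4 gives the monic gcd v^2 - v - 6.

v^2 - v - 6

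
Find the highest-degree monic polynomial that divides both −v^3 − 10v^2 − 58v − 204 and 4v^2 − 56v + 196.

1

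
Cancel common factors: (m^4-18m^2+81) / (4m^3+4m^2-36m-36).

Repeated division with remainder:
  m^4-18m^2+81 = ((1/4)m-1/4)(4m^3+4m^2-36m-36) + (-8m^2+72)
  4m^3+4m^2-36m-36 = (-(1/2)m-1/2)(-8m^2+72) + (0)
Last nonzero remainder: -8m^2+72. Dividing through by -8 gives the monic gcd m^2-9.
Cancel m^2-9 from numerator and denominator to get the reduced form.

(m^2-9)/(4m+4)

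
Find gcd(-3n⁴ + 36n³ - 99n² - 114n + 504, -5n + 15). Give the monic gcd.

n - 3

Apply the Euclidean algorithm:
  -3n⁴ + 36n³ - 99n² - 114n + 504 = ((3/5)n³ - (27/5)n² + (18/5)n + 168/5)(-5n + 15) + (0)
Last nonzero remainder: -5n + 15. Dividing through by -5 gives the monic gcd n - 3.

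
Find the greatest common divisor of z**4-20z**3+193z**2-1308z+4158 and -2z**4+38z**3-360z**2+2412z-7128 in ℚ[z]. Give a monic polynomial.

z**3-13z**2+102z-594

Repeated division with remainder:
  z**4-20z**3+193z**2-1308z+4158 = (-1/2)(-2z**4+38z**3-360z**2+2412z-7128) + (-z**3+13z**2-102z+594)
  -2z**4+38z**3-360z**2+2412z-7128 = (2z-12)(-z**3+13z**2-102z+594) + (0)
Last nonzero remainder: -z**3+13z**2-102z+594. Dividing through by -1 gives the monic gcd z**3-13z**2+102z-594.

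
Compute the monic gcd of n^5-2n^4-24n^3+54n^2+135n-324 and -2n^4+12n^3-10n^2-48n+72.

n^2-6n+9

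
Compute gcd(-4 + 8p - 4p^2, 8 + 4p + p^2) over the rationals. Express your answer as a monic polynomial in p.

1

Repeated division with remainder:
  -4p^2 + 8p - 4 = (-4)(p^2 + 4p + 8) + (24p + 28)
  p^2 + 4p + 8 = ((1/24)p + 17/144)(24p + 28) + (169/36)
  24p + 28 = ((864/169)p + 1008/169)(169/36) + (0)
The last nonzero remainder is the constant 169/36, so the polynomials are coprime and gcd = 1.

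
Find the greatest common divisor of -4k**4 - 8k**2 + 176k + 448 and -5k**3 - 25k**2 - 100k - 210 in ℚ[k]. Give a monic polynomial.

k**2 + 2k + 14

By polynomial division,
  -4k**4 - 8k**2 + 176k + 448 = ((4/5)k - 4)(-5k**3 - 25k**2 - 100k - 210) + (-28k**2 - 56k - 392)
  -5k**3 - 25k**2 - 100k - 210 = ((5/28)k + 15/28)(-28k**2 - 56k - 392) + (0)
Last nonzero remainder: -28k**2 - 56k - 392. Dividing through by -28 gives the monic gcd k**2 + 2k + 14.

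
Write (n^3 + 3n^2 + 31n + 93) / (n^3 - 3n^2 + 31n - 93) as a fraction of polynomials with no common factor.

Euclidean algorithm in ℚ[n]:
  n^3 + 3n^2 + 31n + 93 = (n^3 - 3n^2 + 31n - 93) + (6n^2 + 186)
  n^3 - 3n^2 + 31n - 93 = ((1/6)n - 1/2)(6n^2 + 186) + (0)
Last nonzero remainder: 6n^2 + 186. Dividing through by 6 gives the monic gcd n^2 + 31.
Cancel n^2 + 31 from numerator and denominator to get the reduced form.

(n + 3)/(n - 3)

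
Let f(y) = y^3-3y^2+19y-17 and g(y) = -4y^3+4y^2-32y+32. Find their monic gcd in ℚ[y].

y-1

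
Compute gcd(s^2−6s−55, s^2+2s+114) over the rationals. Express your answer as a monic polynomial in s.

1

Repeated division with remainder:
  s^2−6s−55 = (s^2+2s+114) + (−8s−169)
  s^2+2s+114 = (−(1/8)s+153/64)(−8s−169) + (33153/64)
  −8s−169 = (−(512/33153)s−10816/33153)(33153/64) + (0)
The last nonzero remainder is the constant 33153/64, so the polynomials are coprime and gcd = 1.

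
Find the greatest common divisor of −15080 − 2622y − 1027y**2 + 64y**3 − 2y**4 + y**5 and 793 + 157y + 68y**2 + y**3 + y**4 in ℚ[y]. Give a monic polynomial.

13 + 3y + y**2

Apply the Euclidean algorithm:
  y**5 − 2y**4 + 64y**3 − 1027y**2 − 2622y − 15080 = (y − 3)(y**4 + y**3 + 68y**2 + 157y + 793) + (−y**3 − 980y**2 − 2944y − 12701)
  y**4 + y**3 + 68y**2 + 157y + 793 = (−y + 979)(−y**3 − 980y**2 − 2944y − 12701) + (956544y**2 + 2869632y + 12435072)
  −y**3 − 980y**2 − 2944y − 12701 = (−(1/956544)y − 977/956544)(956544y**2 + 2869632y + 12435072) + (0)
Last nonzero remainder: 956544y**2 + 2869632y + 12435072. Dividing through by 956544 gives the monic gcd y**2 + 3y + 13.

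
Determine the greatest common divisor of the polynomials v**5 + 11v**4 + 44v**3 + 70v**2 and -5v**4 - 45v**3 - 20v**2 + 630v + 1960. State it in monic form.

Repeated division with remainder:
  v**5 + 11v**4 + 44v**3 + 70v**2 = (-(1/5)v - 2/5)(-5v**4 - 45v**3 - 20v**2 + 630v + 1960) + (22v**3 + 188v**2 + 644v + 784)
  -5v**4 - 45v**3 - 20v**2 + 630v + 1960 = (-(5/22)v - 25/242)(22v**3 + 188v**2 + 644v + 784) + ((17640/121)v**2 + (105840/121)v + 246960/121)
  22v**3 + 188v**2 + 644v + 784 = ((1331/8820)v + 121/315)((17640/121)v**2 + (105840/121)v + 246960/121) + (0)
Last nonzero remainder: (17640/121)v**2 + (105840/121)v + 246960/121. Dividing through by 17640/121 gives the monic gcd v**2 + 6v + 14.

v**2 + 6v + 14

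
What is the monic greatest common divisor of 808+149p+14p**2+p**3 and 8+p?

8+p

By polynomial division,
  p**3+14p**2+149p+808 = (p**2+6p+101)(p+8) + (0)
The last nonzero remainder p+8 is already monic.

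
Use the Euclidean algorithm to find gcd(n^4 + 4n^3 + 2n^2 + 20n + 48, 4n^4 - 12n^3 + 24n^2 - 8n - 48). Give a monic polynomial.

n^2 - 2n + 6

Apply the Euclidean algorithm:
  n^4 + 4n^3 + 2n^2 + 20n + 48 = (1/4)(4n^4 - 12n^3 + 24n^2 - 8n - 48) + (7n^3 - 4n^2 + 22n + 60)
  4n^4 - 12n^3 + 24n^2 - 8n - 48 = ((4/7)n - 68/49)(7n^3 - 4n^2 + 22n + 60) + ((288/49)n^2 - (576/49)n + 1728/49)
  7n^3 - 4n^2 + 22n + 60 = ((343/288)n + 245/144)((288/49)n^2 - (576/49)n + 1728/49) + (0)
Last nonzero remainder: (288/49)n^2 - (576/49)n + 1728/49. Dividing through by 288/49 gives the monic gcd n^2 - 2n + 6.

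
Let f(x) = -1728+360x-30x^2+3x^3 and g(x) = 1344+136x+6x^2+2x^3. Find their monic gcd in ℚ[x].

96-4x+x^2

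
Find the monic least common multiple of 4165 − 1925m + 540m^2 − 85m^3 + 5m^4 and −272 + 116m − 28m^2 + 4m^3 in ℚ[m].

−3332 + 2373m − 817m^2 + 176m^3 − 21m^4 + m^5

Repeated division with remainder:
  5m^4 − 85m^3 + 540m^2 − 1925m + 4165 = ((5/4)m − 25/2)(4m^3 − 28m^2 + 116m − 272) + (45m^2 − 135m + 765)
  4m^3 − 28m^2 + 116m − 272 = ((4/45)m − 16/45)(45m^2 − 135m + 765) + (0)
Last nonzero remainder: 45m^2 − 135m + 765. Dividing through by 45 gives the monic gcd m^2 − 3m + 17.
Then lcm(f, g) = f·g / gcd(f, g); expanding and making the result monic gives the answer.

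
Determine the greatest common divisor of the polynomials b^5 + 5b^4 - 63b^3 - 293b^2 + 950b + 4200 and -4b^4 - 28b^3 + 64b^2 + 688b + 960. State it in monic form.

b^2 - b - 20

By polynomial division,
  b^5 + 5b^4 - 63b^3 - 293b^2 + 950b + 4200 = (-(1/4)b + 1/2)(-4b^4 - 28b^3 + 64b^2 + 688b + 960) + (-33b^3 - 153b^2 + 846b + 3720)
  -4b^4 - 28b^3 + 64b^2 + 688b + 960 = ((4/33)b + 104/363)(-33b^3 - 153b^2 + 846b + 3720) + ((640/121)b^2 - (640/121)b - 12800/121)
  -33b^3 - 153b^2 + 846b + 3720 = (-(3993/640)b - 11253/320)((640/121)b^2 - (640/121)b - 12800/121) + (0)
Last nonzero remainder: (640/121)b^2 - (640/121)b - 12800/121. Dividing through by 640/121 gives the monic gcd b^2 - b - 20.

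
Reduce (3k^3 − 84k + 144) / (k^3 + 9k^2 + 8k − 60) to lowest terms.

(3k − 12)/(k + 5)

Euclidean algorithm in ℚ[k]:
  3k^3 − 84k + 144 = (3)(k^3 + 9k^2 + 8k − 60) + (−27k^2 − 108k + 324)
  k^3 + 9k^2 + 8k − 60 = (−(1/27)k − 5/27)(−27k^2 − 108k + 324) + (0)
Last nonzero remainder: −27k^2 − 108k + 324. Dividing through by −27 gives the monic gcd k^2 + 4k − 12.
Cancel k^2 + 4k − 12 from numerator and denominator to get the reduced form.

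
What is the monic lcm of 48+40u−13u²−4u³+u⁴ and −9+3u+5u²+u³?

By polynomial division,
  u⁴−4u³−13u²+40u+48 = (u−9)(u³+5u²+3u−9) + (29u²+76u−33)
  u³+5u²+3u−9 = ((1/29)u+69/841)(29u²+76u−33) + (−(1764/841)u−5292/841)
  29u²+76u−33 = (−(24389/1764)u+9251/1764)(−(1764/841)u−5292/841) + (0)
Last nonzero remainder: −(1764/841)u−5292/841. Dividing through by −1764/841 gives the monic gcd u+3.
Then lcm(f, g) = f·g / gcd(f, g); expanding and making the result monic gives the answer.

−144−24u+167u²+26u³−24u⁴−2u⁵+u⁶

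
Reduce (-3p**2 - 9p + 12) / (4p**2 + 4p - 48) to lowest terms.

By polynomial division,
  -3p**2 - 9p + 12 = (-3/4)(4p**2 + 4p - 48) + (-6p - 24)
  4p**2 + 4p - 48 = (-(2/3)p + 2)(-6p - 24) + (0)
Last nonzero remainder: -6p - 24. Dividing through by -6 gives the monic gcd p + 4.
Cancel p + 4 from numerator and denominator to get the reduced form.

(-3p + 3)/(4p - 12)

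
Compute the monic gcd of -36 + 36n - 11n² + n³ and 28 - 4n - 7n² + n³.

By polynomial division,
  n³ - 11n² + 36n - 36 = (n³ - 7n² - 4n + 28) + (-4n² + 40n - 64)
  n³ - 7n² - 4n + 28 = (-(1/4)n - 3/4)(-4n² + 40n - 64) + (10n - 20)
  -4n² + 40n - 64 = (-(2/5)n + 16/5)(10n - 20) + (0)
Last nonzero remainder: 10n - 20. Dividing through by 10 gives the monic gcd n - 2.

-2 + n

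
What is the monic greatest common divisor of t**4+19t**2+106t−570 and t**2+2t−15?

t**2+2t−15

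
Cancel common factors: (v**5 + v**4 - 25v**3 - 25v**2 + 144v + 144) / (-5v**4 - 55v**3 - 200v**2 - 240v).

(-v**3 + 6v**2 - 5v - 12)/(5v**2 + 20v)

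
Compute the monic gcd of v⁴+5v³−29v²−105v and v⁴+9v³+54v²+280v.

v²+7v

Apply the Euclidean algorithm:
  v⁴+5v³−29v²−105v = (v⁴+9v³+54v²+280v) + (−4v³−83v²−385v)
  v⁴+9v³+54v²+280v = (−(1/4)v+47/16)(−4v³−83v²−385v) + ((3225/16)v²+(22575/16)v)
  −4v³−83v²−385v = (−(64/3225)v−176/645)((3225/16)v²+(22575/16)v) + (0)
Last nonzero remainder: (3225/16)v²+(22575/16)v. Dividing through by 3225/16 gives the monic gcd v²+7v.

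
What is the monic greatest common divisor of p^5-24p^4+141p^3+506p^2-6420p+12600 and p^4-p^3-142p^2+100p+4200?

p^3-11p^2-32p+420

Repeated division with remainder:
  p^5-24p^4+141p^3+506p^2-6420p+12600 = (p-23)(p^4-p^3-142p^2+100p+4200) + (260p^3-2860p^2-8320p+109200)
  p^4-p^3-142p^2+100p+4200 = ((1/260)p+1/26)(260p^3-2860p^2-8320p+109200) + (0)
Last nonzero remainder: 260p^3-2860p^2-8320p+109200. Dividing through by 260 gives the monic gcd p^3-11p^2-32p+420.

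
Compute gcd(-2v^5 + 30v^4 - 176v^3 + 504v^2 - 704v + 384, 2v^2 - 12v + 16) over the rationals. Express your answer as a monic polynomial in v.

v^2 - 6v + 8

Euclidean algorithm in ℚ[v]:
  -2v^5 + 30v^4 - 176v^3 + 504v^2 - 704v + 384 = (-v^3 + 9v^2 - 26v + 24)(2v^2 - 12v + 16) + (0)
Last nonzero remainder: 2v^2 - 12v + 16. Dividing through by 2 gives the monic gcd v^2 - 6v + 8.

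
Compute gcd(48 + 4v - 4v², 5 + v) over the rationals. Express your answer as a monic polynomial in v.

Apply the Euclidean algorithm:
  -4v² + 4v + 48 = (-4v + 24)(v + 5) + (-72)
  v + 5 = (-(1/72)v - 5/72)(-72) + (0)
The last nonzero remainder is the constant -72, so the polynomials are coprime and gcd = 1.

1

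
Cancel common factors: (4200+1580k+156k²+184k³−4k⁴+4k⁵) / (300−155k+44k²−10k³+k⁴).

(280+124k+4k³)/(20−9k+k²)

By polynomial division,
  4k⁵−4k⁴+184k³+156k²+1580k+4200 = (4k+36)(k⁴−10k³+44k²−155k+300) + (368k³−808k²+5960k−6600)
  k⁴−10k³+44k²−155k+300 = ((1/368)k−359/16928)(368k³−808k²+5960k−6600) + ((22575/2116)k²−(22575/2116)k+338625/2116)
  368k³−808k²+5960k−6600 = ((778688/22575)k−186208/4515)((22575/2116)k²−(22575/2116)k+338625/2116) + (0)
Last nonzero remainder: (22575/2116)k²−(22575/2116)k+338625/2116. Dividing through by 22575/2116 gives the monic gcd k²−k+15.
Cancel k²−k+15 from numerator and denominator to get the reduced form.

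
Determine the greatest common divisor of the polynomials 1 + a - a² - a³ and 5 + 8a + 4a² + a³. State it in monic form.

1 + a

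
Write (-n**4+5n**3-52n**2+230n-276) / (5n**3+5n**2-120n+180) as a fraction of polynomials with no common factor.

(-n**2-46)/(5n+30)

Euclidean algorithm in ℚ[n]:
  -n**4+5n**3-52n**2+230n-276 = (-(1/5)n+6/5)(5n**3+5n**2-120n+180) + (-82n**2+410n-492)
  5n**3+5n**2-120n+180 = (-(5/82)n-15/41)(-82n**2+410n-492) + (0)
Last nonzero remainder: -82n**2+410n-492. Dividing through by -82 gives the monic gcd n**2-5n+6.
Cancel n**2-5n+6 from numerator and denominator to get the reduced form.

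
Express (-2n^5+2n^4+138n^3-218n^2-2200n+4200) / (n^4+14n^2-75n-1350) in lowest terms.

(-2n^3+78n-140)/(n^2+n+45)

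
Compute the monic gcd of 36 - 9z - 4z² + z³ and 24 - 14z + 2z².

12 - 7z + z²

Apply the Euclidean algorithm:
  z³ - 4z² - 9z + 36 = ((1/2)z + 3/2)(2z² - 14z + 24) + (0)
Last nonzero remainder: 2z² - 14z + 24. Dividing through by 2 gives the monic gcd z² - 7z + 12.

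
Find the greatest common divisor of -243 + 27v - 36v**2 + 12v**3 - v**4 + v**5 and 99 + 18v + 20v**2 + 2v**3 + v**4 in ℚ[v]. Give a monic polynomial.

By polynomial division,
  v**5 - v**4 + 12v**3 - 36v**2 + 27v - 243 = (v - 3)(v**4 + 2v**3 + 20v**2 + 18v + 99) + (-2v**3 + 6v**2 - 18v + 54)
  v**4 + 2v**3 + 20v**2 + 18v + 99 = (-(1/2)v - 5/2)(-2v**3 + 6v**2 - 18v + 54) + (26v**2 + 234)
  -2v**3 + 6v**2 - 18v + 54 = (-(1/13)v + 3/13)(26v**2 + 234) + (0)
Last nonzero remainder: 26v**2 + 234. Dividing through by 26 gives the monic gcd v**2 + 9.

9 + v**2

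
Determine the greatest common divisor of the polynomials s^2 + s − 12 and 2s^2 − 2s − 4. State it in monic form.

1

Apply the Euclidean algorithm:
  s^2 + s − 12 = (1/2)(2s^2 − 2s − 4) + (2s − 10)
  2s^2 − 2s − 4 = (s + 4)(2s − 10) + (36)
  2s − 10 = ((1/18)s − 5/18)(36) + (0)
The last nonzero remainder is the constant 36, so the polynomials are coprime and gcd = 1.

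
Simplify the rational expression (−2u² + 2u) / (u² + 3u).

(−2u + 2)/(u + 3)

Repeated division with remainder:
  −2u² + 2u = (−2)(u² + 3u) + (8u)
  u² + 3u = ((1/8)u + 3/8)(8u) + (0)
Last nonzero remainder: 8u. Dividing through by 8 gives the monic gcd u.
Cancel u from numerator and denominator to get the reduced form.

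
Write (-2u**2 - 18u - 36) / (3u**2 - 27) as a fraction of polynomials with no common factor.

(-2u - 12)/(3u - 9)

Euclidean algorithm in ℚ[u]:
  -2u**2 - 18u - 36 = (-2/3)(3u**2 - 27) + (-18u - 54)
  3u**2 - 27 = (-(1/6)u + 1/2)(-18u - 54) + (0)
Last nonzero remainder: -18u - 54. Dividing through by -18 gives the monic gcd u + 3.
Cancel u + 3 from numerator and denominator to get the reduced form.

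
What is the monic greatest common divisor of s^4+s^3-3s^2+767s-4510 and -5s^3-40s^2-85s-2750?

By polynomial division,
  s^4+s^3-3s^2+767s-4510 = (-(1/5)s+7/5)(-5s^3-40s^2-85s-2750) + (36s^2+336s-660)
  -5s^3-40s^2-85s-2750 = (-(5/36)s+5/27)(36s^2+336s-660) + (-(2150/9)s-23650/9)
  36s^2+336s-660 = (-(162/1075)s+54/215)(-(2150/9)s-23650/9) + (0)
Last nonzero remainder: -(2150/9)s-23650/9. Dividing through by -2150/9 gives the monic gcd s+11.

s+11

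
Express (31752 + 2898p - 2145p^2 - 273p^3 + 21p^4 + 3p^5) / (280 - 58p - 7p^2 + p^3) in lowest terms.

(-1134 - 225p + 12p^2 + 3p^3)/(-10 + p)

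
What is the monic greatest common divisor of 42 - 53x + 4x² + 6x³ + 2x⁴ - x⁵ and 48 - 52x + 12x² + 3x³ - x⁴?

By polynomial division,
  -x⁵ + 2x⁴ + 6x³ + 4x² - 53x + 42 = (x + 1)(-x⁴ + 3x³ + 12x² - 52x + 48) + (-9x³ + 44x² - 49x - 6)
  -x⁴ + 3x³ + 12x² - 52x + 48 = ((1/9)x + 17/81)(-9x³ + 44x² - 49x - 6) + ((665/81)x² - (3325/81)x + 1330/27)
  -9x³ + 44x² - 49x - 6 = (-(729/665)x - 81/665)((665/81)x² - (3325/81)x + 1330/27) + (0)
Last nonzero remainder: (665/81)x² - (3325/81)x + 1330/27. Dividing through by 665/81 gives the monic gcd x² - 5x + 6.

6 - 5x + x²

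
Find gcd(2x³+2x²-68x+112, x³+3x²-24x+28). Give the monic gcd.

x²+5x-14

By polynomial division,
  2x³+2x²-68x+112 = (2)(x³+3x²-24x+28) + (-4x²-20x+56)
  x³+3x²-24x+28 = (-(1/4)x+1/2)(-4x²-20x+56) + (0)
Last nonzero remainder: -4x²-20x+56. Dividing through by -4 gives the monic gcd x²+5x-14.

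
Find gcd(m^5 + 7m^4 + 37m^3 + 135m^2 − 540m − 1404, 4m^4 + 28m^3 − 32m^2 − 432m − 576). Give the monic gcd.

Repeated division with remainder:
  m^5 + 7m^4 + 37m^3 + 135m^2 − 540m − 1404 = ((1/4)m)(4m^4 + 28m^3 − 32m^2 − 432m − 576) + (45m^3 + 243m^2 − 396m − 1404)
  4m^4 + 28m^3 − 32m^2 − 432m − 576 = ((4/45)m + 32/225)(45m^3 + 243m^2 − 396m − 1404) + (−(784/25)m^2 − (6272/25)m − 9408/25)
  45m^3 + 243m^2 − 396m − 1404 = (−(1125/784)m + 2925/784)(−(784/25)m^2 − (6272/25)m − 9408/25) + (0)
Last nonzero remainder: −(784/25)m^2 − (6272/25)m − 9408/25. Dividing through by −784/25 gives the monic gcd m^2 + 8m + 12.

m^2 + 8m + 12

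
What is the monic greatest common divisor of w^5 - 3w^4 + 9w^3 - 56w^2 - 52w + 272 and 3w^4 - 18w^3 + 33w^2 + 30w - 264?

w^2 - 2w - 8

Apply the Euclidean algorithm:
  w^5 - 3w^4 + 9w^3 - 56w^2 - 52w + 272 = ((1/3)w + 1)(3w^4 - 18w^3 + 33w^2 + 30w - 264) + (16w^3 - 99w^2 + 6w + 536)
  3w^4 - 18w^3 + 33w^2 + 30w - 264 = ((3/16)w + 9/256)(16w^3 - 99w^2 + 6w + 536) + ((9051/256)w^2 - (9051/128)w - 9051/32)
  16w^3 - 99w^2 + 6w + 536 = ((4096/9051)w - 17152/9051)((9051/256)w^2 - (9051/128)w - 9051/32) + (0)
Last nonzero remainder: (9051/256)w^2 - (9051/128)w - 9051/32. Dividing through by 9051/256 gives the monic gcd w^2 - 2w - 8.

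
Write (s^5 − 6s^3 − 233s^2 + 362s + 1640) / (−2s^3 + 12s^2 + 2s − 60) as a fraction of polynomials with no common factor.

By polynomial division,
  s^5 − 6s^3 − 233s^2 + 362s + 1640 = (−(1/2)s^2 − 3s − 31/2)(−2s^3 + 12s^2 + 2s − 60) + (−71s^2 + 213s + 710)
  −2s^3 + 12s^2 + 2s − 60 = ((2/71)s − 6/71)(−71s^2 + 213s + 710) + (0)
Last nonzero remainder: −71s^2 + 213s + 710. Dividing through by −71 gives the monic gcd s^2 − 3s − 10.
Cancel s^2 − 3s − 10 from numerator and denominator to get the reduced form.

(−s^3 − 3s^2 − 13s + 164)/(2s − 6)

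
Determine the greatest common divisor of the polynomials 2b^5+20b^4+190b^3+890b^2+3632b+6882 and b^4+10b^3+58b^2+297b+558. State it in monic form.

Repeated division with remainder:
  2b^5+20b^4+190b^3+890b^2+3632b+6882 = (2b)(b^4+10b^3+58b^2+297b+558) + (74b^3+296b^2+2516b+6882)
  b^4+10b^3+58b^2+297b+558 = ((1/74)b+3/37)(74b^3+296b^2+2516b+6882) + (0)
Last nonzero remainder: 74b^3+296b^2+2516b+6882. Dividing through by 74 gives the monic gcd b^3+4b^2+34b+93.

b^3+4b^2+34b+93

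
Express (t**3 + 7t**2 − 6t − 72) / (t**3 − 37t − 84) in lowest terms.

(t**2 + 3t − 18)/(t**2 − 4t − 21)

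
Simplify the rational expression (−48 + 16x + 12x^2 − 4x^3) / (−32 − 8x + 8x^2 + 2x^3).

Repeated division with remainder:
  −4x^3 + 12x^2 + 16x − 48 = (−2)(2x^3 + 8x^2 − 8x − 32) + (28x^2 − 112)
  2x^3 + 8x^2 − 8x − 32 = ((1/14)x + 2/7)(28x^2 − 112) + (0)
Last nonzero remainder: 28x^2 − 112. Dividing through by 28 gives the monic gcd x^2 − 4.
Cancel x^2 − 4 from numerator and denominator to get the reduced form.

(6 − 2x)/(4 + x)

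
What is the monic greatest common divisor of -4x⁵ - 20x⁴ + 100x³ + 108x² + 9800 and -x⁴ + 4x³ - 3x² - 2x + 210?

x³ - 7x² + 24x - 70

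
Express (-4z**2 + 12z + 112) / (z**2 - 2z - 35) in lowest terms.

By polynomial division,
  -4z**2 + 12z + 112 = (-4)(z**2 - 2z - 35) + (4z - 28)
  z**2 - 2z - 35 = ((1/4)z + 5/4)(4z - 28) + (0)
Last nonzero remainder: 4z - 28. Dividing through by 4 gives the monic gcd z - 7.
Cancel z - 7 from numerator and denominator to get the reduced form.

(-4z - 16)/(z + 5)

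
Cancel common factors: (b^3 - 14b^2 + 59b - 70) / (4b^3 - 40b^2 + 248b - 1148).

Repeated division with remainder:
  b^3 - 14b^2 + 59b - 70 = (1/4)(4b^3 - 40b^2 + 248b - 1148) + (-4b^2 - 3b + 217)
  4b^3 - 40b^2 + 248b - 1148 = (-b + 43/4)(-4b^2 - 3b + 217) + ((1989/4)b - 13923/4)
  -4b^2 - 3b + 217 = (-(16/1989)b - 124/1989)((1989/4)b - 13923/4) + (0)
Last nonzero remainder: (1989/4)b - 13923/4. Dividing through by 1989/4 gives the monic gcd b - 7.
Cancel b - 7 from numerator and denominator to get the reduced form.

(b^2 - 7b + 10)/(4b^2 - 12b + 164)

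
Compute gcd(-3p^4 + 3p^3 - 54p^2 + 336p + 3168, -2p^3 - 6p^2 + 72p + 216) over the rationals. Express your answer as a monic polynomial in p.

p - 6

Euclidean algorithm in ℚ[p]:
  -3p^4 + 3p^3 - 54p^2 + 336p + 3168 = ((3/2)p - 6)(-2p^3 - 6p^2 + 72p + 216) + (-198p^2 + 444p + 4464)
  -2p^3 - 6p^2 + 72p + 216 = ((1/99)p + 173/3267)(-198p^2 + 444p + 4464) + ((3700/1089)p - 7400/363)
  -198p^2 + 444p + 4464 = (-(107811/1850)p - 202554/925)((3700/1089)p - 7400/363) + (0)
Last nonzero remainder: (3700/1089)p - 7400/363. Dividing through by 3700/1089 gives the monic gcd p - 6.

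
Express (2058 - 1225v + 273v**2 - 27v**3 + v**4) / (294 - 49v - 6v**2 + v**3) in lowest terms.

(49 - 14v + v**2)/(7 + v)

Euclidean algorithm in ℚ[v]:
  v**4 - 27v**3 + 273v**2 - 1225v + 2058 = (v - 21)(v**3 - 6v**2 - 49v + 294) + (196v**2 - 2548v + 8232)
  v**3 - 6v**2 - 49v + 294 = ((1/196)v + 1/28)(196v**2 - 2548v + 8232) + (0)
Last nonzero remainder: 196v**2 - 2548v + 8232. Dividing through by 196 gives the monic gcd v**2 - 13v + 42.
Cancel v**2 - 13v + 42 from numerator and denominator to get the reduced form.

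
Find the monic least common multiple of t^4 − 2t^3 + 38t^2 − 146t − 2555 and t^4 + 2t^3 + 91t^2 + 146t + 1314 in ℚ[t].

Repeated division with remainder:
  t^4 − 2t^3 + 38t^2 − 146t − 2555 = (t^4 + 2t^3 + 91t^2 + 146t + 1314) + (−4t^3 − 53t^2 − 292t − 3869)
  t^4 + 2t^3 + 91t^2 + 146t + 1314 = (−(1/4)t + 45/16)(−4t^3 − 53t^2 − 292t − 3869) + ((2673/16)t^2 + 195129/16)
  −4t^3 − 53t^2 − 292t − 3869 = (−(64/2673)t − 848/2673)((2673/16)t^2 + 195129/16) + (0)
Last nonzero remainder: (2673/16)t^2 + 195129/16. Dividing through by 2673/16 gives the monic gcd t^2 + 73.
Then lcm(f, g) = f·g / gcd(f, g); expanding and making the result monic gives the answer.

t^6 + 52t^4 − 106t^3 − 2163t^2 − 7738t − 45990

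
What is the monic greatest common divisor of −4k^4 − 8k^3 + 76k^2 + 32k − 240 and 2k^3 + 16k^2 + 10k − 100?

k^2 + 3k − 10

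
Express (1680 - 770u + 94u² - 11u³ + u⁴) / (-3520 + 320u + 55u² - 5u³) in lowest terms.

(210 - 70u + 3u² - u³)/(-440 - 15u + 5u²)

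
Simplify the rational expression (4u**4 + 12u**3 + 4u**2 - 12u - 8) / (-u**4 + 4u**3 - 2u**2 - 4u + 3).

(-4u**2 - 12u - 8)/(u**2 - 4u + 3)

Euclidean algorithm in ℚ[u]:
  4u**4 + 12u**3 + 4u**2 - 12u - 8 = (-4)(-u**4 + 4u**3 - 2u**2 - 4u + 3) + (28u**3 - 4u**2 - 28u + 4)
  -u**4 + 4u**3 - 2u**2 - 4u + 3 = (-(1/28)u + 27/196)(28u**3 - 4u**2 - 28u + 4) + (-(120/49)u**2 + 120/49)
  28u**3 - 4u**2 - 28u + 4 = (-(343/30)u + 49/30)(-(120/49)u**2 + 120/49) + (0)
Last nonzero remainder: -(120/49)u**2 + 120/49. Dividing through by -120/49 gives the monic gcd u**2 - 1.
Cancel u**2 - 1 from numerator and denominator to get the reduced form.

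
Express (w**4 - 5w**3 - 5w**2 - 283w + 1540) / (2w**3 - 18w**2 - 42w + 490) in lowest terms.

Euclidean algorithm in ℚ[w]:
  w**4 - 5w**3 - 5w**2 - 283w + 1540 = ((1/2)w + 2)(2w**3 - 18w**2 - 42w + 490) + (52w**2 - 444w + 560)
  2w**3 - 18w**2 - 42w + 490 = ((1/26)w - 3/169)(52w**2 - 444w + 560) + (-(12070/169)w + 84490/169)
  52w**2 - 444w + 560 = (-(4394/6035)w + 1352/1207)(-(12070/169)w + 84490/169) + (0)
Last nonzero remainder: -(12070/169)w + 84490/169. Dividing through by -12070/169 gives the monic gcd w - 7.
Cancel w - 7 from numerator and denominator to get the reduced form.

(w**3 + 2w**2 + 9w - 220)/(2w**2 - 4w - 70)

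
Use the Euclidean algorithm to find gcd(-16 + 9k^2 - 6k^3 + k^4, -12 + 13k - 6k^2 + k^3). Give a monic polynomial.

4 - 3k + k^2

Euclidean algorithm in ℚ[k]:
  k^4 - 6k^3 + 9k^2 - 16 = (k)(k^3 - 6k^2 + 13k - 12) + (-4k^2 + 12k - 16)
  k^3 - 6k^2 + 13k - 12 = (-(1/4)k + 3/4)(-4k^2 + 12k - 16) + (0)
Last nonzero remainder: -4k^2 + 12k - 16. Dividing through by -4 gives the monic gcd k^2 - 3k + 4.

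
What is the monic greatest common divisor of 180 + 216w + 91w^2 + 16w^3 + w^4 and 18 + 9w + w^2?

18 + 9w + w^2

Repeated division with remainder:
  w^4 + 16w^3 + 91w^2 + 216w + 180 = (w^2 + 7w + 10)(w^2 + 9w + 18) + (0)
The last nonzero remainder w^2 + 9w + 18 is already monic.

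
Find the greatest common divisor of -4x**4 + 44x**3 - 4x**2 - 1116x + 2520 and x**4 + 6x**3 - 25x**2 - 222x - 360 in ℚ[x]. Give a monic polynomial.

Euclidean algorithm in ℚ[x]:
  -4x**4 + 44x**3 - 4x**2 - 1116x + 2520 = (-4)(x**4 + 6x**3 - 25x**2 - 222x - 360) + (68x**3 - 104x**2 - 2004x + 1080)
  x**4 + 6x**3 - 25x**2 - 222x - 360 = ((1/68)x + 32/289)(68x**3 - 104x**2 - 2004x + 1080) + ((4620/289)x**2 - (4620/289)x - 138600/289)
  68x**3 - 104x**2 - 2004x + 1080 = ((4913/1155)x - 867/385)((4620/289)x**2 - (4620/289)x - 138600/289) + (0)
Last nonzero remainder: (4620/289)x**2 - (4620/289)x - 138600/289. Dividing through by 4620/289 gives the monic gcd x**2 - x - 30.

x**2 - x - 30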